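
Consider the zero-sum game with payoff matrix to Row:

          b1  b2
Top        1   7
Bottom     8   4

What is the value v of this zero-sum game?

Row minima: Top → 1, Bottom → 4; maximin = 4.
Column maxima: b1 → 8, b2 → 7; minimax = 7.
4 ≠ 7, so there is no saddle point; optimal play is mixed.
Let Row play Top with probability p. Expected payoff against b1: 1p + 8(1−p) = −7p + 8; against b2: 7p + 4(1−p) = 3p + 4.
Setting these equal: −7p + 8 = 3p + 4 ⇒ −10p = -4 ⇒ p = 2/5, and the value is (-7)·(2/5) + 8 = 26/5.
For Column: with q = P(b1), equating Top's and Bottom's payoffs gives −6q + 7 = 4q + 4 ⇒ q = 3/10.

26/5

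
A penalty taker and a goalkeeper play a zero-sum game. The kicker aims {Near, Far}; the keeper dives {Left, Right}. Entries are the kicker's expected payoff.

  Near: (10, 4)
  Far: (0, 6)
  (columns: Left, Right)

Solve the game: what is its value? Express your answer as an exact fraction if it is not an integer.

Row minima: Near → 4, Far → 0; maximin = 4.
Column maxima: Left → 10, Right → 6; minimax = 6.
4 ≠ 6, so there is no saddle point; optimal play is mixed.
Let the kicker play Near with probability p. Expected payoff against Left: 10p + 0(1−p) = 10p; against Right: 4p + 6(1−p) = −2p + 6.
Setting these equal: 10p = −2p + 6 ⇒ 12p = 6 ⇒ p = 1/2, and the value is (10)·(1/2) = 5.
For the keeper: with q = P(Left), equating Near's and Far's payoffs gives 6q + 4 = −6q + 6 ⇒ q = 1/6.

5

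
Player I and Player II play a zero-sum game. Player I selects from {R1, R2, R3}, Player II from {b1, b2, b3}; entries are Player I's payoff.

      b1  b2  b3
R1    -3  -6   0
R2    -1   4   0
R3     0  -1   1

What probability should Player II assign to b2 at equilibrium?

Row minima: R1 → -6, R2 → -1, R3 → -1; maximin = -1.
Column maxima: b1 → 0, b2 → 4, b3 → 1; minimax = 0.
-1 ≠ 0, so there is no saddle point; optimal play is mixed.
R1 is strictly dominated by R3, so Player I never plays it.
b3 is strictly dominated by b1 (it gives Player I strictly more in every row), so Player II never plays it.
On the remaining 2×2 (R2, R3 vs b1, b2):
Let Player I play R2 with probability p. Expected payoff against b1: (-1)p + 0(1−p) = −p; against b2: 4p + (-1)(1−p) = 5p − 1.
Setting these equal: −p = 5p − 1 ⇒ −6p = -1 ⇒ p = 1/6, and the value is (-1)·(1/6) = -1/6.
For Player II: with q = P(b1), equating R2's and R3's payoffs gives −5q + 4 = q − 1 ⇒ q = 5/6.

1/6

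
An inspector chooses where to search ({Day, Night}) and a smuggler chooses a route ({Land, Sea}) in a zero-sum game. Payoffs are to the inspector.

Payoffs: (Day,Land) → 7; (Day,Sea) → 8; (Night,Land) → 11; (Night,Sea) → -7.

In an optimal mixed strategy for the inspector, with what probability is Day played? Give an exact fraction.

18/19

Row minima: Day → 7, Night → -7; maximin = 7.
Column maxima: Land → 11, Sea → 8; minimax = 8.
7 ≠ 8, so there is no saddle point; optimal play is mixed.
Let the inspector play Day with probability p. Expected payoff against Land: 7p + 11(1−p) = −4p + 11; against Sea: 8p + (-7)(1−p) = 15p − 7.
Setting these equal: −4p + 11 = 15p − 7 ⇒ −19p = -18 ⇒ p = 18/19, and the value is (-4)·(18/19) + 11 = 137/19.
For the smuggler: with q = P(Land), equating Day's and Night's payoffs gives −q + 8 = 18q − 7 ⇒ q = 15/19.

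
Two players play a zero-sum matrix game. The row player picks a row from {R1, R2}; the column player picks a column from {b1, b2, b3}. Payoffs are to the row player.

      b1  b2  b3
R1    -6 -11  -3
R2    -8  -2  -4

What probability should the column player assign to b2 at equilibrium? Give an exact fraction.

Row minima: R1 → -11, R2 → -8; maximin = -8.
Column maxima: b1 → -6, b2 → -2, b3 → -3; minimax = -6.
-8 ≠ -6, so there is no saddle point; optimal play is mixed.
b3 is strictly dominated by b1 (it gives the row player strictly more in every row), so the column player never plays it.
On the remaining 2×2 (R1, R2 vs b1, b2):
Let the row player play R1 with probability p. Expected payoff against b1: (-6)p + (-8)(1−p) = 2p − 8; against b2: (-11)p + (-2)(1−p) = −9p − 2.
Setting these equal: 2p − 8 = −9p − 2 ⇒ 11p = 6 ⇒ p = 6/11, and the value is (2)·(6/11) − 8 = -76/11.
For the column player: with q = P(b1), equating R1's and R2's payoffs gives 5q − 11 = −6q − 2 ⇒ q = 9/11.

2/11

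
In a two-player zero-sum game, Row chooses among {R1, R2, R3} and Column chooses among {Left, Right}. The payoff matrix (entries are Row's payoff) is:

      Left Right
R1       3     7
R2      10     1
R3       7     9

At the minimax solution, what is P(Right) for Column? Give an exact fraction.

3/11

Row minima: R1 → 3, R2 → 1, R3 → 7; maximin = 7.
Column maxima: Left → 10, Right → 9; minimax = 9.
7 ≠ 9, so there is no saddle point; optimal play is mixed.
R1 is strictly dominated by R3, so Row never plays it.
On the remaining 2×2 (R2, R3 vs Left, Right):
Let Row play R2 with probability p. Expected payoff against Left: 10p + 7(1−p) = 3p + 7; against Right: 1p + 9(1−p) = −8p + 9.
Setting these equal: 3p + 7 = −8p + 9 ⇒ 11p = 2 ⇒ p = 2/11, and the value is (3)·(2/11) + 7 = 83/11.
For Column: with q = P(Left), equating R2's and R3's payoffs gives 9q + 1 = −2q + 9 ⇒ q = 8/11.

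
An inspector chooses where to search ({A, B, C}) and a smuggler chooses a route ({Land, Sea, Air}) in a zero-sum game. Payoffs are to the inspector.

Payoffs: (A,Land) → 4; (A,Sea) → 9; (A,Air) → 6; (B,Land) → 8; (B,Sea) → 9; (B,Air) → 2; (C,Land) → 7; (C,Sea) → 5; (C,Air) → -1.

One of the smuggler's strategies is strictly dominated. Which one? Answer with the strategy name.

Air holds the inspector's payoff strictly below Sea in every row: 6 < 9, 2 < 9, -1 < 5.
So Sea is strictly dominated for the smuggler.

Sea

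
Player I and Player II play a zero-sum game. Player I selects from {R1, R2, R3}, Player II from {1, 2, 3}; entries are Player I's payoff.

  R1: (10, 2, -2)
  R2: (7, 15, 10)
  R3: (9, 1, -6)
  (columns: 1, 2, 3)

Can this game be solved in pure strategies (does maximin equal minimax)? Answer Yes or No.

Row minima: R1 → -2, R2 → 7, R3 → -6; maximin = 7.
Column maxima: 1 → 10, 2 → 15, 3 → 10; minimax = 10.
7 ≠ 10, so no pure-strategy equilibrium exists.

No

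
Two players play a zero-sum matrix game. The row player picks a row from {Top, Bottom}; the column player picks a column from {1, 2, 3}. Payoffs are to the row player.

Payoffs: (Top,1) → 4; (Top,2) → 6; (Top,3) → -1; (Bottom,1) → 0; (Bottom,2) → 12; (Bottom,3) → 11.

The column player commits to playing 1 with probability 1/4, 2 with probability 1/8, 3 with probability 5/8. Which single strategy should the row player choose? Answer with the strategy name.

Expected payoff of Top: (1/4)·4 + (1/8)·6 + (5/8)·(-1) = 9/8.
Expected payoff of Bottom: (1/4)·0 + (1/8)·12 + (5/8)·11 = 67/8.
The largest is 67/8, so the row player's best response is Bottom.

Bottom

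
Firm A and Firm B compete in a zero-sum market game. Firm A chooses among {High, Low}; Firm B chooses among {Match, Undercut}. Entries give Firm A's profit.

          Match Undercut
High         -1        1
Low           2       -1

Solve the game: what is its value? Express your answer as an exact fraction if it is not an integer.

1/5

Row minima: High → -1, Low → -1; maximin = -1.
Column maxima: Match → 2, Undercut → 1; minimax = 1.
-1 ≠ 1, so there is no saddle point; optimal play is mixed.
Let Firm A play High with probability p. Expected payoff against Match: (-1)p + 2(1−p) = −3p + 2; against Undercut: 1p + (-1)(1−p) = 2p − 1.
Setting these equal: −3p + 2 = 2p − 1 ⇒ −5p = -3 ⇒ p = 3/5, and the value is (-3)·(3/5) + 2 = 1/5.
For Firm B: with q = P(Match), equating High's and Low's payoffs gives −2q + 1 = 3q − 1 ⇒ q = 2/5.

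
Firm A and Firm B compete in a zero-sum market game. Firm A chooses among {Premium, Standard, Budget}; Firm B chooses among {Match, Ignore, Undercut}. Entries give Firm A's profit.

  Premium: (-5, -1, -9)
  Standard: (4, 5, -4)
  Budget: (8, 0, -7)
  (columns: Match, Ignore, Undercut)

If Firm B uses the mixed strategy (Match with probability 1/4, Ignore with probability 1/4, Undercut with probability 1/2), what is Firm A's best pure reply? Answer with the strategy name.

Expected payoff of Premium: (1/4)·(-5) + (1/4)·(-1) + (1/2)·(-9) = -6.
Expected payoff of Standard: (1/4)·4 + (1/4)·5 + (1/2)·(-4) = 1/4.
Expected payoff of Budget: (1/4)·8 + (1/4)·0 + (1/2)·(-7) = -3/2.
The largest is 1/4, so Firm A's best response is Standard.

Standard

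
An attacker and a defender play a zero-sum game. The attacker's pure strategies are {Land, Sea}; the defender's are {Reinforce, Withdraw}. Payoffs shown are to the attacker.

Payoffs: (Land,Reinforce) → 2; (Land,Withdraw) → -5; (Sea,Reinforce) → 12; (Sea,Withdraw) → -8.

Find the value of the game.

Row minima: Land → -5, Sea → -8; maximin = -5.
Column maxima: Reinforce → 12, Withdraw → -5; minimax = -5.
Since maximin = minimax = -5, there is a saddle point and the value is -5.

-5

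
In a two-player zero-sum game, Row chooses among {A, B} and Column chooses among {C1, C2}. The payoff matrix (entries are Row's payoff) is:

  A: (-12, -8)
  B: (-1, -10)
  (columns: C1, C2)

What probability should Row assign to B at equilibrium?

4/13

Row minima: A → -12, B → -10; maximin = -10.
Column maxima: C1 → -1, C2 → -8; minimax = -8.
-10 ≠ -8, so there is no saddle point; optimal play is mixed.
Let Row play A with probability p. Expected payoff against C1: (-12)p + (-1)(1−p) = −11p − 1; against C2: (-8)p + (-10)(1−p) = 2p − 10.
Setting these equal: −11p − 1 = 2p − 10 ⇒ −13p = -9 ⇒ p = 9/13, and the value is (-11)·(9/13) − 1 = -112/13.
For Column: with q = P(C1), equating A's and B's payoffs gives −4q − 8 = 9q − 10 ⇒ q = 2/13.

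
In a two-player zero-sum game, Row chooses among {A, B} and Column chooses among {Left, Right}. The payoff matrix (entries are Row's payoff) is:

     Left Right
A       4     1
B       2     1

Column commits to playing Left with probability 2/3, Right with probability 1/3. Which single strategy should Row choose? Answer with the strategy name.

Expected payoff of A: (2/3)·4 + (1/3)·1 = 3.
Expected payoff of B: (2/3)·2 + (1/3)·1 = 5/3.
The largest is 3, so Row's best response is A.

A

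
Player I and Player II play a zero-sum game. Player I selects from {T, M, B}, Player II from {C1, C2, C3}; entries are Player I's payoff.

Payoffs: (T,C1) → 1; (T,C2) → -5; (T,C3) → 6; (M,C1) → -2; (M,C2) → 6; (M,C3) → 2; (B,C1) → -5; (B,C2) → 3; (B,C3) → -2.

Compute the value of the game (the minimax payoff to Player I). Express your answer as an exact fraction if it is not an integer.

-2/7

Row minima: T → -5, M → -2, B → -5; maximin = -2.
Column maxima: C1 → 1, C2 → 6, C3 → 6; minimax = 1.
-2 ≠ 1, so there is no saddle point; optimal play is mixed.
B is strictly dominated by M, so Player I never plays it.
C3 is strictly dominated by C1 (it gives Player I strictly more in every row), so Player II never plays it.
On the remaining 2×2 (T, M vs C1, C2):
Let Player I play T with probability p. Expected payoff against C1: 1p + (-2)(1−p) = 3p − 2; against C2: (-5)p + 6(1−p) = −11p + 6.
Setting these equal: 3p − 2 = −11p + 6 ⇒ 14p = 8 ⇒ p = 4/7, and the value is (3)·(4/7) − 2 = -2/7.
For Player II: with q = P(C1), equating T's and M's payoffs gives 6q − 5 = −8q + 6 ⇒ q = 11/14.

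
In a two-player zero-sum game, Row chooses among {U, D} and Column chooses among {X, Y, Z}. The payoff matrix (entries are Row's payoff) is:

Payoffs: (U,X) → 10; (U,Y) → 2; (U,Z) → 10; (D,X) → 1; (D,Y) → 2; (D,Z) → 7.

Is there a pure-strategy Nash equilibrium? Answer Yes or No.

Row minima: U → 2, D → 1; maximin = 2.
Column maxima: X → 10, Y → 2, Z → 10; minimax = 2.
maximin = minimax = 2, so a saddle point exists.

Yes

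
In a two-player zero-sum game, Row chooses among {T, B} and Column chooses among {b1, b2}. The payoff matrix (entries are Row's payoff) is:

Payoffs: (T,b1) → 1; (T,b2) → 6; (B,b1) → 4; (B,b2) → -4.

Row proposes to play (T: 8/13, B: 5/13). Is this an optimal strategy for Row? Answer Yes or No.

Yes

Against b1 this mix gives (8/13)·1 + (5/13)·4 = 28/13.
Against b2 this mix gives (8/13)·6 + (5/13)·(-4) = 28/13.
All of Column's active replies (b1, b2) yield 28/13, and no column does worse for Row. The mix makes Column indifferent and guarantees 28/13, so it is optimal.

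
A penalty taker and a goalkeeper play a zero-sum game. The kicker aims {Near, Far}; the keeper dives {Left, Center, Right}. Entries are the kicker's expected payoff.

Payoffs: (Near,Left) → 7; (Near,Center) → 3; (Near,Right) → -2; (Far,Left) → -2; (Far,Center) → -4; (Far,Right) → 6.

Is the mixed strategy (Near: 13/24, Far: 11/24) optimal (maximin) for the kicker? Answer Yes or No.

No

Against Left this mix gives (13/24)·7 + (11/24)·(-2) = 23/8.
Against Center this mix gives (13/24)·3 + (11/24)·(-4) = -5/24.
Against Right this mix gives (13/24)·(-2) + (11/24)·6 = 5/3.
The keeper will play Center, holding the kicker to -5/24. Shifting weight toward the row that does better against Center would raise this floor (the equalizing mix achieves 2/3 against both Center and Right), so the proposed strategy is not optimal.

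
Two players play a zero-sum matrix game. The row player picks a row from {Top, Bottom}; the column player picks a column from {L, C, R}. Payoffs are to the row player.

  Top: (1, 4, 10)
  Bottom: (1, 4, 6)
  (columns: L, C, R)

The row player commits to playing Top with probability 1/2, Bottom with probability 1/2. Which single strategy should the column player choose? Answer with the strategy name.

L

If the column player plays L, the row player's expected payoff is (1/2)·1 + (1/2)·1 = 1.
If the column player plays C, the row player's expected payoff is (1/2)·4 + (1/2)·4 = 4.
If the column player plays R, the row player's expected payoff is (1/2)·10 + (1/2)·6 = 8.
The column player minimizes the row player's payoff; the smallest is 1, so the best response is L.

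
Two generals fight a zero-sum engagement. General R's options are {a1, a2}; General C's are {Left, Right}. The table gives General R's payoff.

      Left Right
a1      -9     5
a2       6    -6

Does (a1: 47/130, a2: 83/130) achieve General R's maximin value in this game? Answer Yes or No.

Against Left this mix gives (47/130)·(-9) + (83/130)·6 = 15/26.
Against Right this mix gives (47/130)·5 + (83/130)·(-6) = -263/130.
General C will play Right, holding General R to -263/130. Shifting weight toward the row that does better against Right would raise this floor (the equalizing mix achieves -12/13 against both Right and Left), so the proposed strategy is not optimal.

No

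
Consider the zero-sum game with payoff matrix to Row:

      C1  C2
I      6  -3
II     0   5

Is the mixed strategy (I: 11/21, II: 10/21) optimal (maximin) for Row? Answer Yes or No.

No

Against C1 this mix gives (11/21)·6 + (10/21)·0 = 22/7.
Against C2 this mix gives (11/21)·(-3) + (10/21)·5 = 17/21.
Column will play C2, holding Row to 17/21. Shifting weight toward the row that does better against C2 would raise this floor (the equalizing mix achieves 15/7 against both C2 and C1), so the proposed strategy is not optimal.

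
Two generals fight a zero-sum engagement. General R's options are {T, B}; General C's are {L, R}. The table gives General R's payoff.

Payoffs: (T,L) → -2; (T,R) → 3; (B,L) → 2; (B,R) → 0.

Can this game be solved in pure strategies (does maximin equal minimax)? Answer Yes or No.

Row minima: T → -2, B → 0; maximin = 0.
Column maxima: L → 2, R → 3; minimax = 2.
0 ≠ 2, so no pure-strategy equilibrium exists.

No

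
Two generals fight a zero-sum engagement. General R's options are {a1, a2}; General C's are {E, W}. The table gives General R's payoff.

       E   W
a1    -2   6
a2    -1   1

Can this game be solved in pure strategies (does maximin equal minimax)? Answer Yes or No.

Yes

Row minima: a1 → -2, a2 → -1; maximin = -1.
Column maxima: E → -1, W → 6; minimax = -1.
maximin = minimax = -1, so a saddle point exists.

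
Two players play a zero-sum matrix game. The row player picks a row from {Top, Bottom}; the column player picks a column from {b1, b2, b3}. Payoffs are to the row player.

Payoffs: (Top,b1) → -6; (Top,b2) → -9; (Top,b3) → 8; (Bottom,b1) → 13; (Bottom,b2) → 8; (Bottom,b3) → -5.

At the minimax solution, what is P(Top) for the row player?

Row minima: Top → -9, Bottom → -5; maximin = -5.
Column maxima: b1 → 13, b2 → 8, b3 → 8; minimax = 8.
-5 ≠ 8, so there is no saddle point; optimal play is mixed.
b1 is strictly dominated by b2 (it gives the row player strictly more in every row), so the column player never plays it.
On the remaining 2×2 (Top, Bottom vs b2, b3):
Let the row player play Top with probability p. Expected payoff against b2: (-9)p + 8(1−p) = −17p + 8; against b3: 8p + (-5)(1−p) = 13p − 5.
Setting these equal: −17p + 8 = 13p − 5 ⇒ −30p = -13 ⇒ p = 13/30, and the value is (-17)·(13/30) + 8 = 19/30.
For the column player: with q = P(b2), equating Top's and Bottom's payoffs gives −17q + 8 = 13q − 5 ⇒ q = 13/30.

13/30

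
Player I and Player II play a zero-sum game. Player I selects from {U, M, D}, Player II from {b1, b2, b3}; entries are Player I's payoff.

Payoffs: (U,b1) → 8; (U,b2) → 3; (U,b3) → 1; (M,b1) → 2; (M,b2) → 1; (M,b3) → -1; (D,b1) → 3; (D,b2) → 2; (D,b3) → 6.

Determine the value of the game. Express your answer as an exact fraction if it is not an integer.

8/3

Row minima: U → 1, M → -1, D → 2; maximin = 2.
Column maxima: b1 → 8, b2 → 3, b3 → 6; minimax = 3.
2 ≠ 3, so there is no saddle point; optimal play is mixed.
M is strictly dominated by U, so Player I never plays it.
b1 is strictly dominated by b2 (it gives Player I strictly more in every row), so Player II never plays it.
On the remaining 2×2 (U, D vs b2, b3):
Let Player I play U with probability p. Expected payoff against b2: 3p + 2(1−p) = p + 2; against b3: 1p + 6(1−p) = −5p + 6.
Setting these equal: p + 2 = −5p + 6 ⇒ 6p = 4 ⇒ p = 2/3, and the value is (1)·(2/3) + 2 = 8/3.
For Player II: with q = P(b2), equating U's and D's payoffs gives 2q + 1 = −4q + 6 ⇒ q = 5/6.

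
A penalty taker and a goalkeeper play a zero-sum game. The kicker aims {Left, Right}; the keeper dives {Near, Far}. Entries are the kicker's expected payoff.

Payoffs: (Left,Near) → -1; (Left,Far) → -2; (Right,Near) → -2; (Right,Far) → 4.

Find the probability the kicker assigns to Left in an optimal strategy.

6/7

Row minima: Left → -2, Right → -2; maximin = -2.
Column maxima: Near → -1, Far → 4; minimax = -1.
-2 ≠ -1, so there is no saddle point; optimal play is mixed.
Let the kicker play Left with probability p. Expected payoff against Near: (-1)p + (-2)(1−p) = p − 2; against Far: (-2)p + 4(1−p) = −6p + 4.
Setting these equal: p − 2 = −6p + 4 ⇒ 7p = 6 ⇒ p = 6/7, and the value is (1)·(6/7) − 2 = -8/7.
For the keeper: with q = P(Near), equating Left's and Right's payoffs gives q − 2 = −6q + 4 ⇒ q = 6/7.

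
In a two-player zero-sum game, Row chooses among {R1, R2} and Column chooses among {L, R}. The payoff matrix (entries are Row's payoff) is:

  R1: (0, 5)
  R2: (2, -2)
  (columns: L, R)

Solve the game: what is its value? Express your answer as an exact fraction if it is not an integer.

Row minima: R1 → 0, R2 → -2; maximin = 0.
Column maxima: L → 2, R → 5; minimax = 2.
0 ≠ 2, so there is no saddle point; optimal play is mixed.
Let Row play R1 with probability p. Expected payoff against L: 0p + 2(1−p) = −2p + 2; against R: 5p + (-2)(1−p) = 7p − 2.
Setting these equal: −2p + 2 = 7p − 2 ⇒ −9p = -4 ⇒ p = 4/9, and the value is (-2)·(4/9) + 2 = 10/9.
For Column: with q = P(L), equating R1's and R2's payoffs gives −5q + 5 = 4q − 2 ⇒ q = 7/9.

10/9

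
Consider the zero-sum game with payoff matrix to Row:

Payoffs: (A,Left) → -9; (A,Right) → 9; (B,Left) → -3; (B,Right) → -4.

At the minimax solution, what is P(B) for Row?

Row minima: A → -9, B → -4; maximin = -4.
Column maxima: Left → -3, Right → 9; minimax = -3.
-4 ≠ -3, so there is no saddle point; optimal play is mixed.
Let Row play A with probability p. Expected payoff against Left: (-9)p + (-3)(1−p) = −6p − 3; against Right: 9p + (-4)(1−p) = 13p − 4.
Setting these equal: −6p − 3 = 13p − 4 ⇒ −19p = -1 ⇒ p = 1/19, and the value is (-6)·(1/19) − 3 = -63/19.
For Column: with q = P(Left), equating A's and B's payoffs gives −18q + 9 = q − 4 ⇒ q = 13/19.

18/19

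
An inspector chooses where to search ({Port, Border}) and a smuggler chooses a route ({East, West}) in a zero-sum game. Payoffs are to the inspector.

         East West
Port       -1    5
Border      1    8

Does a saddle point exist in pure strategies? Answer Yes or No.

Row minima: Port → -1, Border → 1; maximin = 1.
Column maxima: East → 1, West → 8; minimax = 1.
maximin = minimax = 1, so a saddle point exists.

Yes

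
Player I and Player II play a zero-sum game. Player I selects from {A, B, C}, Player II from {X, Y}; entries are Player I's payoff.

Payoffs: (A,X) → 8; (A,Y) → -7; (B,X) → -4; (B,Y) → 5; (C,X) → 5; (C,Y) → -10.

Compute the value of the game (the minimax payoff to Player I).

Row minima: A → -7, B → -4, C → -10; maximin = -4.
Column maxima: X → 8, Y → 5; minimax = 5.
-4 ≠ 5, so there is no saddle point; optimal play is mixed.
C is strictly dominated by A, so Player I never plays it.
On the remaining 2×2 (A, B vs X, Y):
Let Player I play A with probability p. Expected payoff against X: 8p + (-4)(1−p) = 12p − 4; against Y: (-7)p + 5(1−p) = −12p + 5.
Setting these equal: 12p − 4 = −12p + 5 ⇒ 24p = 9 ⇒ p = 3/8, and the value is (12)·(3/8) − 4 = 1/2.
For Player II: with q = P(X), equating A's and B's payoffs gives 15q − 7 = −9q + 5 ⇒ q = 1/2.

1/2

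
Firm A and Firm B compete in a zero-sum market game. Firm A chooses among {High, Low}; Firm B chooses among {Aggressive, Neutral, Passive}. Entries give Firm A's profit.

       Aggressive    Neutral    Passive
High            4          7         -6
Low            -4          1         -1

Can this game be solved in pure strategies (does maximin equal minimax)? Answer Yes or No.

Row minima: High → -6, Low → -4; maximin = -4.
Column maxima: Aggressive → 4, Neutral → 7, Passive → -1; minimax = -1.
-4 ≠ -1, so no pure-strategy equilibrium exists.

No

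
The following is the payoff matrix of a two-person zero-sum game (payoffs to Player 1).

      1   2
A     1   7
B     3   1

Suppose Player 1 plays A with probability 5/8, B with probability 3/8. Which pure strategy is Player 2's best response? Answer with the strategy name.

If Player 2 plays 1, Player 1's expected payoff is (5/8)·1 + (3/8)·3 = 7/4.
If Player 2 plays 2, Player 1's expected payoff is (5/8)·7 + (3/8)·1 = 19/4.
Player 2 minimizes Player 1's payoff; the smallest is 7/4, so the best response is 1.

1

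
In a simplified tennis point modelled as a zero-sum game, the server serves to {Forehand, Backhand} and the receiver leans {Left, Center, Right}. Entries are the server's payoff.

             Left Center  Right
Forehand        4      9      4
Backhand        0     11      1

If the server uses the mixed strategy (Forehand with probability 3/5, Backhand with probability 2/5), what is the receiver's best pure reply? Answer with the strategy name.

Left

If the receiver plays Left, the server's expected payoff is (3/5)·4 + (2/5)·0 = 12/5.
If the receiver plays Center, the server's expected payoff is (3/5)·9 + (2/5)·11 = 49/5.
If the receiver plays Right, the server's expected payoff is (3/5)·4 + (2/5)·1 = 14/5.
The receiver minimizes the server's payoff; the smallest is 12/5, so the best response is Left.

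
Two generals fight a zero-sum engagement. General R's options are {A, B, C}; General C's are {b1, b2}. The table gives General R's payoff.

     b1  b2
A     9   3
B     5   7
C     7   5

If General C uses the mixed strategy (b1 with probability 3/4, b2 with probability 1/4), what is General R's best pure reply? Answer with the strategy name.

Expected payoff of A: (3/4)·9 + (1/4)·3 = 15/2.
Expected payoff of B: (3/4)·5 + (1/4)·7 = 11/2.
Expected payoff of C: (3/4)·7 + (1/4)·5 = 13/2.
The largest is 15/2, so General R's best response is A.

A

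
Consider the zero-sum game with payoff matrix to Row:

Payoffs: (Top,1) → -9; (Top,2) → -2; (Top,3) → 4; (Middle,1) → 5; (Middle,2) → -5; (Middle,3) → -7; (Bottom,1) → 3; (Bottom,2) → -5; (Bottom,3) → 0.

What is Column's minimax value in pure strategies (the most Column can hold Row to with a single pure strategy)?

Column maxima: 1 → 5, 2 → -2, 3 → 4.
The smallest of these is -2.

-2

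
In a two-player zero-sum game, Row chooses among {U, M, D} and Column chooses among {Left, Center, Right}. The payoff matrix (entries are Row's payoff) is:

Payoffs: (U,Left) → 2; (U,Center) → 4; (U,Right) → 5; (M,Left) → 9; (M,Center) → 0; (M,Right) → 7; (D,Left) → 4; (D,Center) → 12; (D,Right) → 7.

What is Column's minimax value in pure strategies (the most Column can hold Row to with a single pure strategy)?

Column maxima: Left → 9, Center → 12, Right → 7.
The smallest of these is 7.

7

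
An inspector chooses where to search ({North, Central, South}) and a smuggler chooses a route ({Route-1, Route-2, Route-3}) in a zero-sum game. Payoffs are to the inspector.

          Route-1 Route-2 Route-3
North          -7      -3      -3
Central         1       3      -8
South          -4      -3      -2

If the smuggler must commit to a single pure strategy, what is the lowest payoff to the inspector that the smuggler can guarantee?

-2

Column maxima: Route-1 → 1, Route-2 → 3, Route-3 → -2.
The smallest of these is -2.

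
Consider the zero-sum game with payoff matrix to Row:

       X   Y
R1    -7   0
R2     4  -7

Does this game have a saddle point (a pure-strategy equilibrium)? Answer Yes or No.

No

Row minima: R1 → -7, R2 → -7; maximin = -7.
Column maxima: X → 4, Y → 0; minimax = 0.
-7 ≠ 0, so no pure-strategy equilibrium exists.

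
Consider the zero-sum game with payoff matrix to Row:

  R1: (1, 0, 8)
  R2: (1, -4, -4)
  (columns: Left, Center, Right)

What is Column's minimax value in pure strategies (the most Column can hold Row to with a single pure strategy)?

0

Column maxima: Left → 1, Center → 0, Right → 8.
The smallest of these is 0.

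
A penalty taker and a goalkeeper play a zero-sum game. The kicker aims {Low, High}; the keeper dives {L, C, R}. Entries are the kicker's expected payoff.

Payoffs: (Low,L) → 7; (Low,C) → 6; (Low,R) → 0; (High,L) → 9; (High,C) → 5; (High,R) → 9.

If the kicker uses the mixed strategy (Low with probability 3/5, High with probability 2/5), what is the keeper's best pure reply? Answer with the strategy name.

R

If the keeper plays L, the kicker's expected payoff is (3/5)·7 + (2/5)·9 = 39/5.
If the keeper plays C, the kicker's expected payoff is (3/5)·6 + (2/5)·5 = 28/5.
If the keeper plays R, the kicker's expected payoff is (3/5)·0 + (2/5)·9 = 18/5.
The keeper minimizes the kicker's payoff; the smallest is 18/5, so the best response is R.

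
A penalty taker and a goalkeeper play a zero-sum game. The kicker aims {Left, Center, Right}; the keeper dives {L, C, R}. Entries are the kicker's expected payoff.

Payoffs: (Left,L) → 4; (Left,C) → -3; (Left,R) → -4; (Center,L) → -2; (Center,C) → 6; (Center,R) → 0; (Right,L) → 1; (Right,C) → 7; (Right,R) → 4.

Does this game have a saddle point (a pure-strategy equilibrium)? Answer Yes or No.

Row minima: Left → -4, Center → -2, Right → 1; maximin = 1.
Column maxima: L → 4, C → 7, R → 4; minimax = 4.
1 ≠ 4, so no pure-strategy equilibrium exists.

No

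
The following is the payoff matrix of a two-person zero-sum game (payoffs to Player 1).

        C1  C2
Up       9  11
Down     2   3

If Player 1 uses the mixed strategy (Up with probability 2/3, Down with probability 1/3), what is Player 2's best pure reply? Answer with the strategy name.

If Player 2 plays C1, Player 1's expected payoff is (2/3)·9 + (1/3)·2 = 20/3.
If Player 2 plays C2, Player 1's expected payoff is (2/3)·11 + (1/3)·3 = 25/3.
Player 2 minimizes Player 1's payoff; the smallest is 20/3, so the best response is C1.

C1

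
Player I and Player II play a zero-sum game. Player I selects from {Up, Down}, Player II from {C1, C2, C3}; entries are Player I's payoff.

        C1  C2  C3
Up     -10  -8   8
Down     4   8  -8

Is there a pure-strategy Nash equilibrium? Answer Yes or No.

Row minima: Up → -10, Down → -8; maximin = -8.
Column maxima: C1 → 4, C2 → 8, C3 → 8; minimax = 4.
-8 ≠ 4, so no pure-strategy equilibrium exists.

No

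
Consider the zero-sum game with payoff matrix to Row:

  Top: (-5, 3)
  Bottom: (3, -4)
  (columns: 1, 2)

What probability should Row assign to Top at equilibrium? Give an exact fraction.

Row minima: Top → -5, Bottom → -4; maximin = -4.
Column maxima: 1 → 3, 2 → 3; minimax = 3.
-4 ≠ 3, so there is no saddle point; optimal play is mixed.
Let Row play Top with probability p. Expected payoff against 1: (-5)p + 3(1−p) = −8p + 3; against 2: 3p + (-4)(1−p) = 7p − 4.
Setting these equal: −8p + 3 = 7p − 4 ⇒ −15p = -7 ⇒ p = 7/15, and the value is (-8)·(7/15) + 3 = -11/15.
For Column: with q = P(1), equating Top's and Bottom's payoffs gives −8q + 3 = 7q − 4 ⇒ q = 7/15.

7/15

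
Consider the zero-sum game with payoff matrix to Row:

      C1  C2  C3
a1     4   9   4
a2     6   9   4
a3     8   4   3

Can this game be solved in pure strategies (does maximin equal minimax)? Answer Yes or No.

Row minima: a1 → 4, a2 → 4, a3 → 3; maximin = 4.
Column maxima: C1 → 8, C2 → 9, C3 → 4; minimax = 4.
maximin = minimax = 4, so a saddle point exists.

Yes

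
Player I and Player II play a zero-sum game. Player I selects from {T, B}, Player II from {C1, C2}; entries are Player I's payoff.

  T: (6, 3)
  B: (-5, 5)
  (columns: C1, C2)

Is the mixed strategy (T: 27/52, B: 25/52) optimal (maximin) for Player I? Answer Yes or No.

No

Against C1 this mix gives (27/52)·6 + (25/52)·(-5) = 37/52.
Against C2 this mix gives (27/52)·3 + (25/52)·5 = 103/26.
Player II will play C1, holding Player I to 37/52. Shifting weight toward the row that does better against C1 would raise this floor (the equalizing mix achieves 45/13 against both C1 and C2), so the proposed strategy is not optimal.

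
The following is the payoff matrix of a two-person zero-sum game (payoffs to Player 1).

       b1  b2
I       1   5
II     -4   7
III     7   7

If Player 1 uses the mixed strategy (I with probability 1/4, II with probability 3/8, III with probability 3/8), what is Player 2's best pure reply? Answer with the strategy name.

b1

If Player 2 plays b1, Player 1's expected payoff is (1/4)·1 + (3/8)·(-4) + (3/8)·7 = 11/8.
If Player 2 plays b2, Player 1's expected payoff is (1/4)·5 + (3/8)·7 + (3/8)·7 = 13/2.
Player 2 minimizes Player 1's payoff; the smallest is 11/8, so the best response is b1.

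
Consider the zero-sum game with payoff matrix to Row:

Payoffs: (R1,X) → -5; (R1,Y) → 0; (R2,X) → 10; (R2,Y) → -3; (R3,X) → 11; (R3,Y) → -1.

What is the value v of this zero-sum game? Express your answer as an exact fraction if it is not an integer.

Row minima: R1 → -5, R2 → -3, R3 → -1; maximin = -1.
Column maxima: X → 11, Y → 0; minimax = 0.
-1 ≠ 0, so there is no saddle point; optimal play is mixed.
R2 is strictly dominated by R3, so Row never plays it.
On the remaining 2×2 (R1, R3 vs X, Y):
Let Row play R1 with probability p. Expected payoff against X: (-5)p + 11(1−p) = −16p + 11; against Y: 0p + (-1)(1−p) = p − 1.
Setting these equal: −16p + 11 = p − 1 ⇒ −17p = -12 ⇒ p = 12/17, and the value is (-16)·(12/17) + 11 = -5/17.
For Column: with q = P(X), equating R1's and R3's payoffs gives −5q = 12q − 1 ⇒ q = 1/17.

-5/17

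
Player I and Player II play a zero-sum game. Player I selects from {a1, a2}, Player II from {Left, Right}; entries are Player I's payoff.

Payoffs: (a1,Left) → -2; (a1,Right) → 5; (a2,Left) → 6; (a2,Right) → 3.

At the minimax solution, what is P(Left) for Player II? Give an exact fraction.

1/5

Row minima: a1 → -2, a2 → 3; maximin = 3.
Column maxima: Left → 6, Right → 5; minimax = 5.
3 ≠ 5, so there is no saddle point; optimal play is mixed.
Let Player I play a1 with probability p. Expected payoff against Left: (-2)p + 6(1−p) = −8p + 6; against Right: 5p + 3(1−p) = 2p + 3.
Setting these equal: −8p + 6 = 2p + 3 ⇒ −10p = -3 ⇒ p = 3/10, and the value is (-8)·(3/10) + 6 = 18/5.
For Player II: with q = P(Left), equating a1's and a2's payoffs gives −7q + 5 = 3q + 3 ⇒ q = 1/5.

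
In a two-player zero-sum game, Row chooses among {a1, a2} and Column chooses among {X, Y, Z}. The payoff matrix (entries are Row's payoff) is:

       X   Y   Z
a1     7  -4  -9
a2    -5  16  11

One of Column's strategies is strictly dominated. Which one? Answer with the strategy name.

Z holds Row's payoff strictly below Y in every row: -9 < -4, 11 < 16.
So Y is strictly dominated for Column.

Y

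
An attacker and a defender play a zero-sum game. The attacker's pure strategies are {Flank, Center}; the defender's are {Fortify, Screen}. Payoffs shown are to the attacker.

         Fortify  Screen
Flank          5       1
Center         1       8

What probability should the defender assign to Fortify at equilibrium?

7/11

Row minima: Flank → 1, Center → 1; maximin = 1.
Column maxima: Fortify → 5, Screen → 8; minimax = 5.
1 ≠ 5, so there is no saddle point; optimal play is mixed.
Let the attacker play Flank with probability p. Expected payoff against Fortify: 5p + 1(1−p) = 4p + 1; against Screen: 1p + 8(1−p) = −7p + 8.
Setting these equal: 4p + 1 = −7p + 8 ⇒ 11p = 7 ⇒ p = 7/11, and the value is (4)·(7/11) + 1 = 39/11.
For the defender: with q = P(Fortify), equating Flank's and Center's payoffs gives 4q + 1 = −7q + 8 ⇒ q = 7/11.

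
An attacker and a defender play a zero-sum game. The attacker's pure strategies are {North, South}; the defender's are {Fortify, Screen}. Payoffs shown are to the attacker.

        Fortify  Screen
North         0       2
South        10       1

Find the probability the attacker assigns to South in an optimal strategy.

Row minima: North → 0, South → 1; maximin = 1.
Column maxima: Fortify → 10, Screen → 2; minimax = 2.
1 ≠ 2, so there is no saddle point; optimal play is mixed.
Let the attacker play North with probability p. Expected payoff against Fortify: 0p + 10(1−p) = −10p + 10; against Screen: 2p + 1(1−p) = p + 1.
Setting these equal: −10p + 10 = p + 1 ⇒ −11p = -9 ⇒ p = 9/11, and the value is (-10)·(9/11) + 10 = 20/11.
For the defender: with q = P(Fortify), equating North's and South's payoffs gives −2q + 2 = 9q + 1 ⇒ q = 1/11.

2/11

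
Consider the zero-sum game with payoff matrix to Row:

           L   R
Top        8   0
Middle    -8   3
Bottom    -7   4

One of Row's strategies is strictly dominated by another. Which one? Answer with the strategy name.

Middle

Bottom gives a strictly higher payoff than Middle against every column: -7 > -8, 4 > 3.
So Middle is strictly dominated and Row never plays it.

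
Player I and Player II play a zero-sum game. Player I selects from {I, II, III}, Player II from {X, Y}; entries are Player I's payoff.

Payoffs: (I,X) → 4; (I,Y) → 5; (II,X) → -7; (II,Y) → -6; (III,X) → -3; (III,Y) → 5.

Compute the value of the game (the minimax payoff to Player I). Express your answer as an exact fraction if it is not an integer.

4

Row minima: I → 4, II → -7, III → -3; maximin = 4.
Column maxima: X → 4, Y → 5; minimax = 4.
Since maximin = minimax = 4, there is a saddle point and the value is 4.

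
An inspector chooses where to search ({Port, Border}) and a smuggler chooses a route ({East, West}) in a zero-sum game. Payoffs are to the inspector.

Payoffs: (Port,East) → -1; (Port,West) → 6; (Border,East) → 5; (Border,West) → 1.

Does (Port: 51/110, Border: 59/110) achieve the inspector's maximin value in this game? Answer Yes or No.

Against East this mix gives (51/110)·(-1) + (59/110)·5 = 122/55.
Against West this mix gives (51/110)·6 + (59/110)·1 = 73/22.
The smuggler will play East, holding the inspector to 122/55. Shifting weight toward the row that does better against East would raise this floor (the equalizing mix achieves 31/11 against both East and West), so the proposed strategy is not optimal.

No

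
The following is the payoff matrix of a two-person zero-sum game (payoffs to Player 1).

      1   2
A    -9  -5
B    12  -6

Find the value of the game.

-57/11

Row minima: A → -9, B → -6; maximin = -6.
Column maxima: 1 → 12, 2 → -5; minimax = -5.
-6 ≠ -5, so there is no saddle point; optimal play is mixed.
Let Player 1 play A with probability p. Expected payoff against 1: (-9)p + 12(1−p) = −21p + 12; against 2: (-5)p + (-6)(1−p) = p − 6.
Setting these equal: −21p + 12 = p − 6 ⇒ −22p = -18 ⇒ p = 9/11, and the value is (-21)·(9/11) + 12 = -57/11.
For Player 2: with q = P(1), equating A's and B's payoffs gives −4q − 5 = 18q − 6 ⇒ q = 1/22.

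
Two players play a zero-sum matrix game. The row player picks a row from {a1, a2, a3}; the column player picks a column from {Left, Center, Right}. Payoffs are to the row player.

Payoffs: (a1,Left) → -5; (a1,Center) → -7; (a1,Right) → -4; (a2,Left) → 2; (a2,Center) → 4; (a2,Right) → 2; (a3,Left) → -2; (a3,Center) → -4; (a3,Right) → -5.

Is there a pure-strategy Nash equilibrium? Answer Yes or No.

Yes

Row minima: a1 → -7, a2 → 2, a3 → -5; maximin = 2.
Column maxima: Left → 2, Center → 4, Right → 2; minimax = 2.
maximin = minimax = 2, so a saddle point exists.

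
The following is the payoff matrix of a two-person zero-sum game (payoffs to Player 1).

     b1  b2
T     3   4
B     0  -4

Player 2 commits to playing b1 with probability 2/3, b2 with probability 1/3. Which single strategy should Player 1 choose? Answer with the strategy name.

T

Expected payoff of T: (2/3)·3 + (1/3)·4 = 10/3.
Expected payoff of B: (2/3)·0 + (1/3)·(-4) = -4/3.
The largest is 10/3, so Player 1's best response is T.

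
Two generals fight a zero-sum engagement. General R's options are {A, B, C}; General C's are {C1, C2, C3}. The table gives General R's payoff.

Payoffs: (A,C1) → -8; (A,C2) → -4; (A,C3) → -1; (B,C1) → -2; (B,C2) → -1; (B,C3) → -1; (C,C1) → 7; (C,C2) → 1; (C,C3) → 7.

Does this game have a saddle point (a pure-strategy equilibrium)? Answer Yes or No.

Yes

Row minima: A → -8, B → -2, C → 1; maximin = 1.
Column maxima: C1 → 7, C2 → 1, C3 → 7; minimax = 1.
maximin = minimax = 1, so a saddle point exists.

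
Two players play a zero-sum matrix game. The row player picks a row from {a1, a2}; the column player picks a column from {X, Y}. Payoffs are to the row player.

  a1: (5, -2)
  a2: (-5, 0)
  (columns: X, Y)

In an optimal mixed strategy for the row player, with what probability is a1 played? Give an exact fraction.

Row minima: a1 → -2, a2 → -5; maximin = -2.
Column maxima: X → 5, Y → 0; minimax = 0.
-2 ≠ 0, so there is no saddle point; optimal play is mixed.
Let the row player play a1 with probability p. Expected payoff against X: 5p + (-5)(1−p) = 10p − 5; against Y: (-2)p + 0(1−p) = −2p.
Setting these equal: 10p − 5 = −2p ⇒ 12p = 5 ⇒ p = 5/12, and the value is (10)·(5/12) − 5 = -5/6.
For the column player: with q = P(X), equating a1's and a2's payoffs gives 7q − 2 = −5q ⇒ q = 1/6.

5/12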